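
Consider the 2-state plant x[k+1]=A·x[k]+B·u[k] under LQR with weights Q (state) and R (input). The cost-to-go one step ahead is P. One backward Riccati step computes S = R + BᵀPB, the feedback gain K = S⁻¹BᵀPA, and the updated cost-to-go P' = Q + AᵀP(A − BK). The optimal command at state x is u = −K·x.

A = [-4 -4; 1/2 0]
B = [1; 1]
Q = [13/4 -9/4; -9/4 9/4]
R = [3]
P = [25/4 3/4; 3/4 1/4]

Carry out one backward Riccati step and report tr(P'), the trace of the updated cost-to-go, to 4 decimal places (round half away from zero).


62.5398

BᵀP = [7.0000 1.0000]
S = R + BᵀPB = [3] + [8.0000] = [11.0000]
BᵀPA = [-27.5000 -28.0000]
K = S⁻¹·BᵀPA = [-2.5000 -2.5455]
A−BK = [-1.5000 -1.4545; 3.0000 2.5455]
AᵀP(A−BK) = [28.3125 28.5000; 28.5000 28.7273]
P' = Q + AᵀP(A−BK) = [31.5625 26.2500; 26.2500 30.9773]
tr(P') = 62.5398


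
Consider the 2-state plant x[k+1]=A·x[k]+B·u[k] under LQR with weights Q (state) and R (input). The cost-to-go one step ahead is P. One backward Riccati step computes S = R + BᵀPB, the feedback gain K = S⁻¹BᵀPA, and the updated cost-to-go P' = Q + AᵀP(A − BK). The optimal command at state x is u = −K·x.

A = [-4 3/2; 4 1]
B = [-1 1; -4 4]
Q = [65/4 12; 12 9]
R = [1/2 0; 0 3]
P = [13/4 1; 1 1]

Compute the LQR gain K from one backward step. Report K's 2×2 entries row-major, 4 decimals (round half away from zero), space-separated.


0.2787 -0.4916 -0.0465 0.0819

BᵀP = [-7.2500 -5.0000; 7.2500 5.0000]
S = R + BᵀPB = [1/2 0; 0 3] + [27.2500 -27.2500; -27.2500 27.2500] = [27.7500 -27.2500; -27.2500 30.2500]
BᵀPA = [9.0000 -15.8750; -9.0000 15.8750]
K = S⁻¹·BᵀPA = [0.2787 -0.4916; -0.0465 0.0819]
A−BK = [-3.6748 0.9265; 5.3006 -1.2942]
AᵀP(A−BK) = [33.0735 -8.3381; -8.3381 2.2074]
P' = Q + AᵀP(A−BK) = [49.3235 3.6619; 3.6619 11.2074]
tr(P') = 60.5310


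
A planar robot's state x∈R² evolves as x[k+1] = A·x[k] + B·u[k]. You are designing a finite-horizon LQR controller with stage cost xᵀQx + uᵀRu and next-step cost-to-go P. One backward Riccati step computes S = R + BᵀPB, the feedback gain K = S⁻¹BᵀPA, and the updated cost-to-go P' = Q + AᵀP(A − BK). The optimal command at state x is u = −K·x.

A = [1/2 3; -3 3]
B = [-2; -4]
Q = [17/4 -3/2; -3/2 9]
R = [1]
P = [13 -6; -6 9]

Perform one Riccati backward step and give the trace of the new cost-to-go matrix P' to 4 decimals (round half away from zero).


95.3515

BᵀP = [-2.0000 -24.0000]
S = R + BᵀPB = [1] + [100.0000] = [101.0000]
BᵀPA = [71.0000 -78.0000]
K = S⁻¹·BᵀPA = [0.7030 -0.7723]
A−BK = [1.9059 1.4554; -0.1881 -0.0891]
AᵀP(A−BK) = [52.3391 38.3317; 38.3317 29.7624]
P' = Q + AᵀP(A−BK) = [56.5891 36.8317; 36.8317 38.7624]
tr(P') = 95.3515


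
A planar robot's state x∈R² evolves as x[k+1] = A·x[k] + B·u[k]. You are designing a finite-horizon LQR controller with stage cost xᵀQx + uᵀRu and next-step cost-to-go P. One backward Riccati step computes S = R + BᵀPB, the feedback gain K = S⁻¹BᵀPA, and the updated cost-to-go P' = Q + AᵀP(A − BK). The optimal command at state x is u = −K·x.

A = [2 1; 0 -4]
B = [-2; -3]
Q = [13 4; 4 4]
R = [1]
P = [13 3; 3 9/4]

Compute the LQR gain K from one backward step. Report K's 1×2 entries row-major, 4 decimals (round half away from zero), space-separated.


BᵀP = [-35.0000 -12.7500]
S = R + BᵀPB = [1] + [108.2500] = [109.2500]
BᵀPA = [-70.0000 16.0000]
K = S⁻¹·BᵀPA = [-0.6407 0.1465]
A−BK = [0.7185 1.2929; -1.9222 -3.5606]
AᵀP(A−BK) = [7.1487 12.2517; 12.2517 22.6568]
P' = Q + AᵀP(A−BK) = [20.1487 16.2517; 16.2517 26.6568]
tr(P') = 46.8055

-0.6407 0.1465


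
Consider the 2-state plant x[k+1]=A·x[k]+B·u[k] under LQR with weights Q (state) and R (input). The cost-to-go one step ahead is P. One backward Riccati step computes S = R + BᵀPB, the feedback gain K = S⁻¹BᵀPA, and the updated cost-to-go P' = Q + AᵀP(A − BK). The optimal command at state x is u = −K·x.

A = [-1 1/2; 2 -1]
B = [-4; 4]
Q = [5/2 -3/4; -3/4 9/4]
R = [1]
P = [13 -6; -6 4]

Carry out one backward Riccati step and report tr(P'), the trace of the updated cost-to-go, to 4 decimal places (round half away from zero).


BᵀP = [-76.0000 40.0000]
S = R + BᵀPB = [1] + [464.0000] = [465.0000]
BᵀPA = [156.0000 -78.0000]
K = S⁻¹·BᵀPA = [0.3355 -0.1677]
A−BK = [0.3419 -0.1710; 0.6581 -0.3290]
AᵀP(A−BK) = [0.6645 -0.3323; -0.3323 0.1661]
P' = Q + AᵀP(A−BK) = [3.1645 -1.0823; -1.0823 2.4161]
tr(P') = 5.5806

5.5806


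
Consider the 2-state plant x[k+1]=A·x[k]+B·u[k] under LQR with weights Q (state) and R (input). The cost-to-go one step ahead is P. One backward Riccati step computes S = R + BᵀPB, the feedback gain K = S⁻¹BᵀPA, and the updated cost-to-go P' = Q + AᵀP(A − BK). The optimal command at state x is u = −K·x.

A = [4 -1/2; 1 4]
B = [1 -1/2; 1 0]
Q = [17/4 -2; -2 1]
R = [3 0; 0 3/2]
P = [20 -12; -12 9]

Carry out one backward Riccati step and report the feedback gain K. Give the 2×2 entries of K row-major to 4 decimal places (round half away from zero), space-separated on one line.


BᵀP = [8.0000 -3.0000; -10.0000 6.0000]
S = R + BᵀPB = [3 0; 0 3/2] + [5.0000 -4.0000; -4.0000 5.0000] = [8.0000 -4.0000; -4.0000 6.5000]
BᵀPA = [29.0000 -16.0000; -34.0000 29.0000]
K = S⁻¹·BᵀPA = [1.4583 0.3333; -4.3333 4.6667]
A−BK = [0.3750 1.5000; -0.4583 3.6667]
AᵀP(A−BK) = [43.3750 -41.0000; -41.0000 67.0000]
P' = Q + AᵀP(A−BK) = [47.6250 -43.0000; -43.0000 68.0000]
tr(P') = 115.6250

1.4583 0.3333 -4.3333 4.6667


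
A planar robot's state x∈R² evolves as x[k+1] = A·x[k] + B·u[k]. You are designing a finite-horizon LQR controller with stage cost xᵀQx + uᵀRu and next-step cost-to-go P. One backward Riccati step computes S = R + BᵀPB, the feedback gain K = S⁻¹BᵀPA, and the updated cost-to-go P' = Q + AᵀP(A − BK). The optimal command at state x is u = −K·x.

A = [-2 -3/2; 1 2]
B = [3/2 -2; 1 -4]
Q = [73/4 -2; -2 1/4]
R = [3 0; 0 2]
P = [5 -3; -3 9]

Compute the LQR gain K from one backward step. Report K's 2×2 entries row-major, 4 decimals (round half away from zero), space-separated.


-1.5213 -1.5071 -0.6362 -0.8787

BᵀP = [4.5000 4.5000; 2.0000 -30.0000]
S = R + BᵀPB = [3 0; 0 2] + [11.2500 -27.0000; -27.0000 116.0000] = [14.2500 -27.0000; -27.0000 118.0000]
BᵀPA = [-4.5000 2.2500; -34.0000 -63.0000]
K = S⁻¹·BᵀPA = [-1.5213 -1.5071; -0.6362 -0.8787]
A−BK = [-0.9906 -0.9969; -0.0236 -0.0079]
AᵀP(A−BK) = [12.5228 12.8409; 12.8409 13.2803]
P' = Q + AᵀP(A−BK) = [30.7728 10.8409; 10.8409 13.5303]
tr(P') = 44.3031


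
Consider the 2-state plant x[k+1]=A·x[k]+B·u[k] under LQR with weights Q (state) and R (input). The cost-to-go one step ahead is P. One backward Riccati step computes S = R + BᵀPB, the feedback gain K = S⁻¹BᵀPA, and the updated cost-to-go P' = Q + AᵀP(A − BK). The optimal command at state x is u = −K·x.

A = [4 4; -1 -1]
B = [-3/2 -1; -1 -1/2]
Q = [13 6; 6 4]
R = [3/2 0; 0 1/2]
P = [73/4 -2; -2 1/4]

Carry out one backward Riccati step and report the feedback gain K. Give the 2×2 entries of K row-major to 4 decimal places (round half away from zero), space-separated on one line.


BᵀP = [-25.3750 2.7500; -17.2500 1.8750]
S = R + BᵀPB = [3/2 0; 0 1/2] + [35.3125 24.0000; 24.0000 16.3125] = [36.8125 24.0000; 24.0000 16.8125]
BᵀPA = [-104.2500 -104.2500; -70.8750 -70.8750]
K = S⁻¹·BᵀPA = [-1.2049 -1.2049; -2.4956 -2.4956]
A−BK = [-0.3030 -0.3030; -3.4527 -3.4527]
AᵀP(A−BK) = [5.7629 5.7629; 5.7629 5.7629]
P' = Q + AᵀP(A−BK) = [18.7629 11.7629; 11.7629 9.7629]
tr(P') = 28.5259

-1.2049 -1.2049 -2.4956 -2.4956


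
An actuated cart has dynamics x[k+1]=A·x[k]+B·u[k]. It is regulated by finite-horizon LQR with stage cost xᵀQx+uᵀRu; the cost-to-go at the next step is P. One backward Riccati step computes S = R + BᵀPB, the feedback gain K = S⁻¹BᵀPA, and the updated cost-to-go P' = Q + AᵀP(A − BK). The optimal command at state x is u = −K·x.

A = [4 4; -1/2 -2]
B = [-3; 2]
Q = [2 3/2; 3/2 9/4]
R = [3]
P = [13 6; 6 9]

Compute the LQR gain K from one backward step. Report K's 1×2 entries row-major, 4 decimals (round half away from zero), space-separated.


-1.2857 -1.2857

BᵀP = [-27.0000 0.0000]
S = R + BᵀPB = [3] + [81.0000] = [84.0000]
BᵀPA = [-108.0000 -108.0000]
K = S⁻¹·BᵀPA = [-1.2857 -1.2857]
A−BK = [0.1429 0.1429; 2.0714 0.5714]
AᵀP(A−BK) = [47.3929 18.1429; 18.1429 9.1429]
P' = Q + AᵀP(A−BK) = [49.3929 19.6429; 19.6429 11.3929]
tr(P') = 60.7857


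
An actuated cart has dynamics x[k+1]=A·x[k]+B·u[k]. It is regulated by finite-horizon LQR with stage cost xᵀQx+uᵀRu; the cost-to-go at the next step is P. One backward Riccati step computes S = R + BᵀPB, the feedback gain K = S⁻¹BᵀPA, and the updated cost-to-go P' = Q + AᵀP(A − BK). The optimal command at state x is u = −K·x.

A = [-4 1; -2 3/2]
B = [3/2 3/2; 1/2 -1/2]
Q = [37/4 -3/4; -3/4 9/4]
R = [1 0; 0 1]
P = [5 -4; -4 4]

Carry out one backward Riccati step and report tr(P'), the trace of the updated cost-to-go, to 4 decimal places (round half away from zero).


16.7319

BᵀP = [5.5000 -4.0000; 9.5000 -8.0000]
S = R + BᵀPB = [1 0; 0 1] + [6.2500 10.2500; 10.2500 18.2500] = [7.2500 10.2500; 10.2500 19.2500]
BᵀPA = [-14.0000 -0.5000; -22.0000 -2.5000]
K = S⁻¹·BᵀPA = [-1.2754 0.4638; -0.4638 -0.3768]
A−BK = [-1.3913 0.8696; -1.5942 1.0797]
AᵀP(A−BK) = [3.9420 -1.7971; -1.7971 1.2899]
P' = Q + AᵀP(A−BK) = [13.1920 -2.5471; -2.5471 3.5399]
tr(P') = 16.7319


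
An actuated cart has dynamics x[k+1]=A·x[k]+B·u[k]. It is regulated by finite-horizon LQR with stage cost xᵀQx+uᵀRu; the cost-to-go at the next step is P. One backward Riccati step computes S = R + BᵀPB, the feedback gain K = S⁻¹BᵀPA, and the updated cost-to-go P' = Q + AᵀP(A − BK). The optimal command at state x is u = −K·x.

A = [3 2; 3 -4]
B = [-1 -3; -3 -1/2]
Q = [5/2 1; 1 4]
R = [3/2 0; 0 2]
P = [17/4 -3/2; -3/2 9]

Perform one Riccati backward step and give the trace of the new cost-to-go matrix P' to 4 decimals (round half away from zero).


BᵀP = [0.2500 -25.5000; -12.0000 0.0000]
S = R + BᵀPB = [3/2 0; 0 2] + [76.2500 12.0000; 12.0000 36.0000] = [77.7500 12.0000; 12.0000 38.0000]
BᵀPA = [-75.7500 102.5000; -36.0000 -24.0000]
K = S⁻¹·BᵀPA = [-0.8705 1.4883; -0.6725 -1.1016]
A−BK = [0.1121 0.1836; 0.0523 -0.0857]
AᵀP(A−BK) = [2.1015 -0.4147; -0.4147 6.0064]
P' = Q + AᵀP(A−BK) = [4.6015 0.5853; 0.5853 10.0064]
tr(P') = 14.6079

14.6079


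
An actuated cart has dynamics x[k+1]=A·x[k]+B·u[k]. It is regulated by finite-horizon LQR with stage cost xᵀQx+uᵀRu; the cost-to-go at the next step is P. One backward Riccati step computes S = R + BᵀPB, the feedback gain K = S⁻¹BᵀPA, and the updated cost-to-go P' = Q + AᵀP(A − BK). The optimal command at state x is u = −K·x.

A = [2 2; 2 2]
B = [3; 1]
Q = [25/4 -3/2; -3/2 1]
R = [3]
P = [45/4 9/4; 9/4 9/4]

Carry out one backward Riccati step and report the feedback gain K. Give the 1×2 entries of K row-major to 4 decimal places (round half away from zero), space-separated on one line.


BᵀP = [36.0000 9.0000]
S = R + BᵀPB = [3] + [117.0000] = [120.0000]
BᵀPA = [90.0000 90.0000]
K = S⁻¹·BᵀPA = [0.7500 0.7500]
A−BK = [-0.2500 -0.2500; 1.2500 1.2500]
AᵀP(A−BK) = [4.5000 4.5000; 4.5000 4.5000]
P' = Q + AᵀP(A−BK) = [10.7500 3.0000; 3.0000 5.5000]
tr(P') = 16.2500

0.7500 0.7500


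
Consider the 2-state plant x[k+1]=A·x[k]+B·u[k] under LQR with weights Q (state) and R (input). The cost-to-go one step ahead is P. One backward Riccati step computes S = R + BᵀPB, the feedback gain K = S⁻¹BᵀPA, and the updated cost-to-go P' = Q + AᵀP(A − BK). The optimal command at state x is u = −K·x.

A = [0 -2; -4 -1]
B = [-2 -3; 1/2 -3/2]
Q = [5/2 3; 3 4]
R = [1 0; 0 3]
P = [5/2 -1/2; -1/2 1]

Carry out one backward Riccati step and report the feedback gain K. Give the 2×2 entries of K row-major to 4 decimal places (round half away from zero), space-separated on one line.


BᵀP = [-5.2500 1.5000; -6.7500 0.0000]
S = R + BᵀPB = [1 0; 0 3] + [11.2500 13.5000; 13.5000 20.2500] = [12.2500 13.5000; 13.5000 23.2500]
BᵀPA = [-6.0000 9.0000; 0.0000 13.5000]
K = S⁻¹·BᵀPA = [-1.3601 0.2633; 0.7898 0.4278]
A−BK = [-0.3510 -0.1901; -2.1353 -0.4899]
AᵀP(A−BK) = [7.8391 1.5795; 1.5795 0.8556]
P' = Q + AᵀP(A−BK) = [10.3391 4.5795; 4.5795 4.8556]
tr(P') = 15.1947

-1.3601 0.2633 0.7898 0.4278


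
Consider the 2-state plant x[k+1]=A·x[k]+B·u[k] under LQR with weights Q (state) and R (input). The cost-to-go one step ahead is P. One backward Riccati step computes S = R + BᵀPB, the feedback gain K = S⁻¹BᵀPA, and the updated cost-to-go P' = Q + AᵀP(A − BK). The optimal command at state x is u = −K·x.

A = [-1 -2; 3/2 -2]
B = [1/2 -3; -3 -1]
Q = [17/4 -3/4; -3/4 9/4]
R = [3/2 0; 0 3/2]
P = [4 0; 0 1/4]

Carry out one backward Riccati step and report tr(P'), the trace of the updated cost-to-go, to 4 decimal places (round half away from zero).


BᵀP = [2.0000 -0.7500; -12.0000 -0.2500]
S = R + BᵀPB = [3/2 0; 0 3/2] + [3.2500 -5.2500; -5.2500 36.2500] = [4.7500 -5.2500; -5.2500 37.7500]
BᵀPA = [-3.1250 -2.5000; 11.6250 24.5000]
K = S⁻¹·BᵀPA = [-0.3752 0.2257; 0.2558 0.6804]
A−BK = [-0.0451 -0.0717; 0.6301 -0.6425]
AᵀP(A−BK) = [0.4167 0.0457; 0.0457 0.8946]
P' = Q + AᵀP(A−BK) = [4.6667 -0.7043; -0.7043 3.1446]
tr(P') = 7.8113

7.8113


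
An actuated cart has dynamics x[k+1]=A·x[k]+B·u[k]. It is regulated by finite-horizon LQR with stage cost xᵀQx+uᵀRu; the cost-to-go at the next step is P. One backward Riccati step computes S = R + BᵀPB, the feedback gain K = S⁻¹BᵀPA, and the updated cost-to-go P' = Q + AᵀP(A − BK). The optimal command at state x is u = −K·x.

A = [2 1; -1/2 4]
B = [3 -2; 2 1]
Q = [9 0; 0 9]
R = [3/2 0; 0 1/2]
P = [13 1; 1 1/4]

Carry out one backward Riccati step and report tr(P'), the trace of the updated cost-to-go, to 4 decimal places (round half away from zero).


19.9309

BᵀP = [41.0000 3.5000; -25.0000 -1.7500]
S = R + BᵀPB = [3/2 0; 0 1/2] + [130.0000 -78.5000; -78.5000 48.2500] = [131.5000 -78.5000; -78.5000 48.7500]
BᵀPA = [80.2500 55.0000; -49.1250 -32.0000]
K = S⁻¹·BᵀPA = [0.2250 0.6814; -0.6454 0.4409]
A−BK = [0.0342 -0.1626; -0.3045 2.1963]
AᵀP(A−BK) = [0.3018 -0.0272; -0.0272 1.6291]
P' = Q + AᵀP(A−BK) = [9.3018 -0.0272; -0.0272 10.6291]
tr(P') = 19.9309


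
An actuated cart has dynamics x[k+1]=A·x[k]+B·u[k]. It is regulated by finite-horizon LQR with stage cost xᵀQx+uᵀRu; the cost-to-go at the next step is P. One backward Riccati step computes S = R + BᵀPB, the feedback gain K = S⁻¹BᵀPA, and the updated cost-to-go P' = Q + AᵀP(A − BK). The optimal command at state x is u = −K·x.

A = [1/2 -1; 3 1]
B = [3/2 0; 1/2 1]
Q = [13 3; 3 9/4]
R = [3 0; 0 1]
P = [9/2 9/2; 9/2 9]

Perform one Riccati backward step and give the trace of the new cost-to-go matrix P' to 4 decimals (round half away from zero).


BᵀP = [9.0000 11.2500; 4.5000 9.0000]
S = R + BᵀPB = [3 0; 0 1] + [19.1250 11.2500; 11.2500 9.0000] = [22.1250 11.2500; 11.2500 10.0000]
BᵀPA = [38.2500 2.2500; 29.2500 4.5000]
K = S⁻¹·BᵀPA = [0.5644 -0.2970; 2.2901 0.7842]
A−BK = [-0.3465 -0.5545; 0.4277 0.3644]
AᵀP(A−BK) = [7.0530 1.9248; 1.9248 1.6396]
P' = Q + AᵀP(A−BK) = [20.0530 4.9248; 4.9248 3.8896]
tr(P') = 23.9426

23.9426


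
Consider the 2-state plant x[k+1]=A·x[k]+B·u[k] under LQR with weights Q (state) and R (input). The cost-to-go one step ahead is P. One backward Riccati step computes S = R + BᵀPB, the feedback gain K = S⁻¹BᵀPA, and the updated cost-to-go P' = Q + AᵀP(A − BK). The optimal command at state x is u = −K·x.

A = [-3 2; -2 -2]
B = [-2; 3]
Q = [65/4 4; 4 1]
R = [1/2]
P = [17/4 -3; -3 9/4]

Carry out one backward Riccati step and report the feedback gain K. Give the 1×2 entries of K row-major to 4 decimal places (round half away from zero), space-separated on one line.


BᵀP = [-17.5000 12.7500]
S = R + BᵀPB = [1/2] + [73.2500] = [73.7500]
BᵀPA = [27.0000 -60.5000]
K = S⁻¹·BᵀPA = [0.3661 -0.8203]
A−BK = [-2.2678 0.3593; -3.0983 0.4610]
AᵀP(A−BK) = [1.3653 -0.3508; -0.3508 0.3695]
P' = Q + AᵀP(A−BK) = [17.6153 3.6492; 3.6492 1.3695]
tr(P') = 18.9847

0.3661 -0.8203


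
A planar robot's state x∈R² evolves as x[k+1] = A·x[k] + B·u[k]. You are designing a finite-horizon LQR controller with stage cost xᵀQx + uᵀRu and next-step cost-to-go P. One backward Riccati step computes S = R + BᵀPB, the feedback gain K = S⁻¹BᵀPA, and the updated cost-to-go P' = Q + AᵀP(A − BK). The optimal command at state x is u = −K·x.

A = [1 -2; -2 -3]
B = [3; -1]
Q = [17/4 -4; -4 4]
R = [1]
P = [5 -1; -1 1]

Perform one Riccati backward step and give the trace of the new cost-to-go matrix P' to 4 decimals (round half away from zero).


BᵀP = [16.0000 -4.0000]
S = R + BᵀPB = [1] + [52.0000] = [53.0000]
BᵀPA = [24.0000 -20.0000]
K = S⁻¹·BᵀPA = [0.4528 -0.3774]
A−BK = [-0.3585 -0.8679; -1.5472 -3.3774]
AᵀP(A−BK) = [2.1321 4.0566; 4.0566 9.4528]
P' = Q + AᵀP(A−BK) = [6.3821 0.0566; 0.0566 13.4528]
tr(P') = 19.8349

19.8349


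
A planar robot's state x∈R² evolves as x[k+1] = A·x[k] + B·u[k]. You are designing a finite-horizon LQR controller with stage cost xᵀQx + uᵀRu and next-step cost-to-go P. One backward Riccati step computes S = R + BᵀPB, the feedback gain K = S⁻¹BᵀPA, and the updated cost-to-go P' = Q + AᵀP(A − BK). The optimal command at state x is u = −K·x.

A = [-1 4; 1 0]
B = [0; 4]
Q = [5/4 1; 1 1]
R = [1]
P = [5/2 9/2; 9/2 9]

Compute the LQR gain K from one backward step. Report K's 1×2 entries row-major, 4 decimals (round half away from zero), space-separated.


0.1241 0.4966

BᵀP = [18.0000 36.0000]
S = R + BᵀPB = [1] + [144.0000] = [145.0000]
BᵀPA = [18.0000 72.0000]
K = S⁻¹·BᵀPA = [0.1241 0.4966]
A−BK = [-1.0000 4.0000; 0.5034 -1.9862]
AᵀP(A−BK) = [0.2655 -0.9379; -0.9379 4.2483]
P' = Q + AᵀP(A−BK) = [1.5155 0.0621; 0.0621 5.2483]
tr(P') = 6.7638


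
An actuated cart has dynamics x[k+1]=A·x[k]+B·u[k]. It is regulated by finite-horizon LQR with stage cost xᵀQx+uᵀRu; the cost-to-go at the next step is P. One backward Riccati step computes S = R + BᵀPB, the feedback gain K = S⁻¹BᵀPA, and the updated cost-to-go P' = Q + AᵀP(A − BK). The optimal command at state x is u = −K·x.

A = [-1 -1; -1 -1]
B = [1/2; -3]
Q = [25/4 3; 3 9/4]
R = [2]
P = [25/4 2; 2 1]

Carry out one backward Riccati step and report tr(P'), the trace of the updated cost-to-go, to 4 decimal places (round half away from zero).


BᵀP = [-2.8750 -2.0000]
S = R + BᵀPB = [2] + [4.5625] = [6.5625]
BᵀPA = [4.8750 4.8750]
K = S⁻¹·BᵀPA = [0.7429 0.7429]
A−BK = [-1.3714 -1.3714; 1.2286 1.2286]
AᵀP(A−BK) = [7.6286 7.6286; 7.6286 7.6286]
P' = Q + AᵀP(A−BK) = [13.8786 10.6286; 10.6286 9.8786]
tr(P') = 23.7571

23.7571


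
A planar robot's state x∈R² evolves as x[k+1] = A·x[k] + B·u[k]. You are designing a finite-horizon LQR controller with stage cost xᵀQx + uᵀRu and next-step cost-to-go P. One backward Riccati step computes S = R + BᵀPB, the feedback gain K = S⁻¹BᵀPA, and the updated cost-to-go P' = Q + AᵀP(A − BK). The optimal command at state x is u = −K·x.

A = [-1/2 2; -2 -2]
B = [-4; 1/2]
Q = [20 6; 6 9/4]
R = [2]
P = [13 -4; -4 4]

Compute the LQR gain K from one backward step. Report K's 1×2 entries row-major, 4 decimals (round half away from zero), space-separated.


-0.0396 -0.6344

BᵀP = [-54.0000 18.0000]
S = R + BᵀPB = [2] + [225.0000] = [227.0000]
BᵀPA = [-9.0000 -144.0000]
K = S⁻¹·BᵀPA = [-0.0396 -0.6344]
A−BK = [-0.6586 -0.5374; -1.9802 -1.6828]
AᵀP(A−BK) = [10.8932 9.2907; 9.2907 8.6520]
P' = Q + AᵀP(A−BK) = [30.8932 15.2907; 15.2907 10.9020]
tr(P') = 41.7952


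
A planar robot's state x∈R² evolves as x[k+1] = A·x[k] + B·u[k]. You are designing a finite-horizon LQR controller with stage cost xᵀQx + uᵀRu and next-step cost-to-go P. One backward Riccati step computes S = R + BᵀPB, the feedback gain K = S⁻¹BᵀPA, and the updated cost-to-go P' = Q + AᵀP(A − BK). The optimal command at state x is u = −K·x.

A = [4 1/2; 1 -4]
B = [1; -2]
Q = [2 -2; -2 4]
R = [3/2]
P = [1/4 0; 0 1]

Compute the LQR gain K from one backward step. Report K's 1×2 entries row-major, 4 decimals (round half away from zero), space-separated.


BᵀP = [0.2500 -2.0000]
S = R + BᵀPB = [3/2] + [4.2500] = [5.7500]
BᵀPA = [-1.0000 8.1250]
K = S⁻¹·BᵀPA = [-0.1739 1.4130]
A−BK = [4.1739 -0.9130; 0.6522 -1.1739]
AᵀP(A−BK) = [4.8261 -2.0870; -2.0870 4.5815]
P' = Q + AᵀP(A−BK) = [6.8261 -4.0870; -4.0870 8.5815]
tr(P') = 15.4076

-0.1739 1.4130


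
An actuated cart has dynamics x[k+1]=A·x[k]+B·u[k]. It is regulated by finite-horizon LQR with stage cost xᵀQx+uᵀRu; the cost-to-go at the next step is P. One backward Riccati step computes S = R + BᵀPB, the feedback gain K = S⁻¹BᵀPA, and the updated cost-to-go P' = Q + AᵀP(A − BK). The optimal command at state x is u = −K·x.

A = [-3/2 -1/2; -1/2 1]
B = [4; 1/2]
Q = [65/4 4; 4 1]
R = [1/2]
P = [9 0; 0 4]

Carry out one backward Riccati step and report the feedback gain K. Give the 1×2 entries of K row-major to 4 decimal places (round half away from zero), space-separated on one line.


BᵀP = [36.0000 2.0000]
S = R + BᵀPB = [1/2] + [145.0000] = [145.5000]
BᵀPA = [-55.0000 -16.0000]
K = S⁻¹·BᵀPA = [-0.3780 -0.1100]
A−BK = [0.0120 -0.0601; -0.3110 1.0550]
AᵀP(A−BK) = [0.4596 -1.2981; -1.2981 4.4905]
P' = Q + AᵀP(A−BK) = [16.7096 2.7019; 2.7019 5.4905]
tr(P') = 22.2002

-0.3780 -0.1100


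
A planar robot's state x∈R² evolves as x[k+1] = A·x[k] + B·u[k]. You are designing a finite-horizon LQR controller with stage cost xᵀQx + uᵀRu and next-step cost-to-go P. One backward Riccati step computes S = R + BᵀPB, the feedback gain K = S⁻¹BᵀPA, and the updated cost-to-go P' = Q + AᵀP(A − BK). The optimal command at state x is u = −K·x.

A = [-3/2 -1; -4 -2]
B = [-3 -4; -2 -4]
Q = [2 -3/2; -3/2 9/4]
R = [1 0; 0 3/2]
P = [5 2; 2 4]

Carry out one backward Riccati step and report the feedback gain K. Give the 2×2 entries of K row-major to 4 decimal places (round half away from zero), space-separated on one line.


BᵀP = [-19.0000 -14.0000; -28.0000 -24.0000]
S = R + BᵀPB = [1 0; 0 3/2] + [85.0000 132.0000; 132.0000 208.0000] = [86.0000 132.0000; 132.0000 209.5000]
BᵀPA = [84.5000 47.0000; 138.0000 76.0000]
K = S⁻¹·BᵀPA = [-0.8655 -0.3128; 1.2040 0.5599]
A−BK = [0.7196 0.3010; -0.9148 -0.3862]
AᵀP(A−BK) = [6.2274 2.6716; 2.6716 1.1526]
P' = Q + AᵀP(A−BK) = [8.2274 1.1716; 1.1716 3.4026]
tr(P') = 11.6301

-0.8655 -0.3128 1.2040 0.5599


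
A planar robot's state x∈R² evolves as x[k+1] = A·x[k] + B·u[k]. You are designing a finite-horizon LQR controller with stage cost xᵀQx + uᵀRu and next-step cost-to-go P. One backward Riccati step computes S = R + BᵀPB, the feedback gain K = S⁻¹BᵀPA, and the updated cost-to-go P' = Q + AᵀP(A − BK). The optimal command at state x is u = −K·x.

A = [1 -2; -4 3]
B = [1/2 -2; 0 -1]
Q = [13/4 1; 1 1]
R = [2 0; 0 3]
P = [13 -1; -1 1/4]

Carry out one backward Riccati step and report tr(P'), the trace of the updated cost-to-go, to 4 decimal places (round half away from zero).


15.2611

BᵀP = [6.5000 -0.5000; -25.0000 1.7500]
S = R + BᵀPB = [2 0; 0 3] + [3.2500 -12.5000; -12.5000 48.2500] = [5.2500 -12.5000; -12.5000 51.2500]
BᵀPA = [8.5000 -14.5000; -32.0000 55.2500]
K = S⁻¹·BᵀPA = [0.3158 -0.4654; -0.5474 0.9645]
A−BK = [-0.2526 0.1618; -4.5474 3.9645]
AᵀP(A−BK) = [4.8000 -5.1789; -5.1789 6.2111]
P' = Q + AᵀP(A−BK) = [8.0500 -4.1789; -4.1789 7.2111]
tr(P') = 15.2611


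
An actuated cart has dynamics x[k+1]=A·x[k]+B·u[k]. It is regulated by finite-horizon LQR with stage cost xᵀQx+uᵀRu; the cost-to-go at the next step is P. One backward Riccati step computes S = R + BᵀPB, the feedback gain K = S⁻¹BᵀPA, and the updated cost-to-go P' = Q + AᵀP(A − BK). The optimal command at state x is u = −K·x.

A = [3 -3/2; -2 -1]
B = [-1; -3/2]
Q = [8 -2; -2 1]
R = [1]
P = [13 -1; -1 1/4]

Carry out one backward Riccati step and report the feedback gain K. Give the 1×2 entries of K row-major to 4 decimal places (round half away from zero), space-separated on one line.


BᵀP = [-11.5000 0.6250]
S = R + BᵀPB = [1] + [10.5625] = [11.5625]
BᵀPA = [-35.7500 16.6250]
K = S⁻¹·BᵀPA = [-3.0919 1.4378]
A−BK = [-0.0919 -0.0622; -6.6378 1.1568]
AᵀP(A−BK) = [19.4649 -6.5973; -6.5973 2.5959]
P' = Q + AᵀP(A−BK) = [27.4649 -8.5973; -8.5973 3.5959]
tr(P') = 31.0608

-3.0919 1.4378


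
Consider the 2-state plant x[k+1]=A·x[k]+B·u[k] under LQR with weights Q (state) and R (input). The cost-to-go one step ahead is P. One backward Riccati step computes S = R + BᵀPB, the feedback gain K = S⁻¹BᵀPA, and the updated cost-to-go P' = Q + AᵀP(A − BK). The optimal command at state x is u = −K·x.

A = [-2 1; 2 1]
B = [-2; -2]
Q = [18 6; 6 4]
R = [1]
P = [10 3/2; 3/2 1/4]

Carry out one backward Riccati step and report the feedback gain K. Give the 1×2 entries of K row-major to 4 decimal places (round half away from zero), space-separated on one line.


BᵀP = [-23.0000 -3.5000]
S = R + BᵀPB = [1] + [53.0000] = [54.0000]
BᵀPA = [39.0000 -26.5000]
K = S⁻¹·BᵀPA = [0.7222 -0.4907]
A−BK = [-0.5556 0.0185; 3.4444 0.0185]
AᵀP(A−BK) = [0.8333 -0.3611; -0.3611 0.2454]
P' = Q + AᵀP(A−BK) = [18.8333 5.6389; 5.6389 4.2454]
tr(P') = 23.0787

0.7222 -0.4907


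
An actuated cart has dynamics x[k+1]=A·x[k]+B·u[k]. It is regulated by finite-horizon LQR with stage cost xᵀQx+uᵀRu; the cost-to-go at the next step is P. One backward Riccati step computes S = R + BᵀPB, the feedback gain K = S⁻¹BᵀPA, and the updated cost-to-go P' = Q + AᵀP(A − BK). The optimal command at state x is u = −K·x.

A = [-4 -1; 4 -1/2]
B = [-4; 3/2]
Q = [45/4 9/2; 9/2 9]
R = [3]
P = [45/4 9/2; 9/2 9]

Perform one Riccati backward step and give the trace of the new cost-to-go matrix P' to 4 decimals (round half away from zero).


BᵀP = [-38.2500 -4.5000]
S = R + BᵀPB = [3] + [146.2500] = [149.2500]
BᵀPA = [135.0000 40.5000]
K = S⁻¹·BᵀPA = [0.9045 0.2714]
A−BK = [-0.3819 0.0854; 2.6432 -0.9070]
AᵀP(A−BK) = [57.8894 -18.6332; -18.6332 7.0101]
P' = Q + AᵀP(A−BK) = [69.1394 -14.1332; -14.1332 16.0101]
tr(P') = 85.1495

85.1495


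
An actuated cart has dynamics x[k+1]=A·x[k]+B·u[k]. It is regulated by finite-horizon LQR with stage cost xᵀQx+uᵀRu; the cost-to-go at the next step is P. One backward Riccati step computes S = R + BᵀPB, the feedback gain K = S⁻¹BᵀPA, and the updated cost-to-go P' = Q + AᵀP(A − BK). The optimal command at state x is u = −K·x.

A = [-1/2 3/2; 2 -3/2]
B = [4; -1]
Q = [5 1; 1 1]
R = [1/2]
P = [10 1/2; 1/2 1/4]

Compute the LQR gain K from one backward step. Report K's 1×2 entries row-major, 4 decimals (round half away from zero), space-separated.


-0.1037 0.3612

BᵀP = [39.5000 1.7500]
S = R + BᵀPB = [1/2] + [156.2500] = [156.7500]
BᵀPA = [-16.2500 56.6250]
K = S⁻¹·BᵀPA = [-0.1037 0.3612]
A−BK = [-0.0853 0.0550; 1.8963 -1.1388]
AᵀP(A−BK) = [0.8154 -0.5048; -0.5048 0.3571]
P' = Q + AᵀP(A−BK) = [5.8154 0.4952; 0.4952 1.3571]
tr(P') = 7.1724


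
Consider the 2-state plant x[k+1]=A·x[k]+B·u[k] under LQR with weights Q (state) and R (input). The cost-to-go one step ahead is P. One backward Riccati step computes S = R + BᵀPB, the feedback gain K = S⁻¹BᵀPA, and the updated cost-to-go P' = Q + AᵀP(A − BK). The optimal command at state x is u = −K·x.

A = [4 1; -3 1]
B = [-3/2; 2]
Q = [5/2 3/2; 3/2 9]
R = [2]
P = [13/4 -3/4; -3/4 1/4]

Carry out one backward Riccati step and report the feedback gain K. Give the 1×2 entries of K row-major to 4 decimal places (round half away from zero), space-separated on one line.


BᵀP = [-6.3750 1.6250]
S = R + BᵀPB = [2] + [12.8125] = [14.8125]
BᵀPA = [-30.3750 -4.7500]
K = S⁻¹·BᵀPA = [-2.0506 -0.3207]
A−BK = [0.9241 0.5190; 1.1013 1.6414]
AᵀP(A−BK) = [9.9620 1.7595; 1.7595 0.4768]
P' = Q + AᵀP(A−BK) = [12.4620 3.2595; 3.2595 9.4768]
tr(P') = 21.9388

-2.0506 -0.3207


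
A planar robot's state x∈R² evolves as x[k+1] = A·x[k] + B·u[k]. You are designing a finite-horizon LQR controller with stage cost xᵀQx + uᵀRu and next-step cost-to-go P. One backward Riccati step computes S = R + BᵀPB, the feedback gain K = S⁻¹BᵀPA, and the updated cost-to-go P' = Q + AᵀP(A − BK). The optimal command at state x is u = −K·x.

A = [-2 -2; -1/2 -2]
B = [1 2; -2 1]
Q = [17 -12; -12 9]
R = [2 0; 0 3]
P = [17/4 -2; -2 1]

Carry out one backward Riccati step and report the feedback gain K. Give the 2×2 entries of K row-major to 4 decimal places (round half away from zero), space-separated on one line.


-0.5525 -0.2840 -0.3534 -0.2654

BᵀP = [8.2500 -4.0000; 6.5000 -3.0000]
S = R + BᵀPB = [2 0; 0 3] + [16.2500 12.5000; 12.5000 10.0000] = [18.2500 12.5000; 12.5000 13.0000]
BᵀPA = [-14.5000 -8.5000; -11.5000 -7.0000]
K = S⁻¹·BᵀPA = [-0.5525 -0.2840; -0.3534 -0.2654]
A−BK = [-0.7407 -1.1852; -1.2515 -2.3025]
AᵀP(A−BK) = [1.1752 0.8302; 0.8302 0.7284]
P' = Q + AᵀP(A−BK) = [18.1752 -11.1698; -11.1698 9.7284]
tr(P') = 27.9035


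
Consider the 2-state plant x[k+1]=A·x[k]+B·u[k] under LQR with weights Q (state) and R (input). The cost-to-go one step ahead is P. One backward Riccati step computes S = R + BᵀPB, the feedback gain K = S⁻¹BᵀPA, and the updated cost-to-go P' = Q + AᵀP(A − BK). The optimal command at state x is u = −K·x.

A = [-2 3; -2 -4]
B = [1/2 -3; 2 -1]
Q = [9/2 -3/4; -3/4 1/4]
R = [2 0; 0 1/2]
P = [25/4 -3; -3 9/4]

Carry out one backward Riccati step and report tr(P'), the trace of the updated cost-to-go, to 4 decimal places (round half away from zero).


BᵀP = [-2.8750 3.0000; -15.7500 6.7500]
S = R + BᵀPB = [2 0; 0 1/2] + [4.5625 5.6250; 5.6250 40.5000] = [6.5625 5.6250; 5.6250 41.0000]
BᵀPA = [-0.2500 -20.6250; 18.0000 -74.2500]
K = S⁻¹·BᵀPA = [-0.4696 -1.8026; 0.5035 -1.5637]
A−BK = [-0.2548 -0.7897; -0.5573 -1.9585]
AᵀP(A−BK) = [0.8204 2.1955; 2.1955 10.9694]
P' = Q + AᵀP(A−BK) = [5.3204 1.4455; 1.4455 11.2194]
tr(P') = 16.5398

16.5398


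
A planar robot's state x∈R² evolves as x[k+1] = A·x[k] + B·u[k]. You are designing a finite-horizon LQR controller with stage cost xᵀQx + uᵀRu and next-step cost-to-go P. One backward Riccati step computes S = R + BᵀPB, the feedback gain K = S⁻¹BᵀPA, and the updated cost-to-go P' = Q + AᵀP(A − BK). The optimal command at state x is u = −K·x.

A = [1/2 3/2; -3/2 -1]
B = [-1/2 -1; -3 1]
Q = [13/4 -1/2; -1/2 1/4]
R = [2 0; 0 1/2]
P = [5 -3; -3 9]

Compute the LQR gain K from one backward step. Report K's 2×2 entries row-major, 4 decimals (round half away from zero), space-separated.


0.2830 -0.0875 -0.6315 -1.3073

BᵀP = [6.5000 -25.5000; -8.0000 12.0000]
S = R + BᵀPB = [2 0; 0 1/2] + [73.2500 -32.0000; -32.0000 20.0000] = [75.2500 -32.0000; -32.0000 20.5000]
BᵀPA = [41.5000 35.2500; -22.0000 -24.0000]
K = S⁻¹·BᵀPA = [0.2830 -0.0875; -0.6315 -1.3073]
A−BK = [0.0100 0.1490; -0.0196 0.0448]
AᵀP(A−BK) = [0.3647 0.3702; 0.3702 0.9588]
P' = Q + AᵀP(A−BK) = [3.6147 -0.1298; -0.1298 1.2088]
tr(P') = 4.8235


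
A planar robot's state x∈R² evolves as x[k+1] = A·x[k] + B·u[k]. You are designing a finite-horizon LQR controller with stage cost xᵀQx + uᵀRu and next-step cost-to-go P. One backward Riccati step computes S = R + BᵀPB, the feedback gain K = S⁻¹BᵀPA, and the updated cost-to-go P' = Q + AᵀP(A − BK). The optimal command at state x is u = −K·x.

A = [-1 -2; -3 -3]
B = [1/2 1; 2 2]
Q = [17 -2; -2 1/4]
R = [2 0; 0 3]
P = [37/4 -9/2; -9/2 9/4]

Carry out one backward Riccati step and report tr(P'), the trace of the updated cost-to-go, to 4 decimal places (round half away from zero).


20.6585

BᵀP = [-4.3750 2.2500; 0.2500 0.0000]
S = R + BᵀPB = [2 0; 0 3] + [2.3125 0.1250; 0.1250 0.2500] = [4.3125 0.1250; 0.1250 3.2500]
BᵀPA = [-2.3750 2.0000; -0.2500 -0.5000]
K = S⁻¹·BᵀPA = [-0.5491 0.4688; -0.0558 -0.1719]
A−BK = [-0.6696 -2.0625; -1.7902 -3.5938]
AᵀP(A−BK) = [1.1819 -0.6797; -0.6797 2.2266]
P' = Q + AᵀP(A−BK) = [18.1819 -2.6797; -2.6797 2.4766]
tr(P') = 20.6585


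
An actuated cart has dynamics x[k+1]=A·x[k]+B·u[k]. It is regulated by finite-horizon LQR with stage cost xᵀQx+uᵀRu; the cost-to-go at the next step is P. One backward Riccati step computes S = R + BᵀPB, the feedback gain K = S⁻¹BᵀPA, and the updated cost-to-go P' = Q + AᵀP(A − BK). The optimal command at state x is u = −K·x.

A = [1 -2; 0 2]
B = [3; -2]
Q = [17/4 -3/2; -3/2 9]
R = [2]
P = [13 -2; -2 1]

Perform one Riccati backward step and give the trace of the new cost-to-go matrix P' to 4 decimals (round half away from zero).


14.8963

BᵀP = [43.0000 -8.0000]
S = R + BᵀPB = [2] + [145.0000] = [147.0000]
BᵀPA = [43.0000 -102.0000]
K = S⁻¹·BᵀPA = [0.2925 -0.6939]
A−BK = [0.1224 0.0816; 0.5850 0.6122]
AᵀP(A−BK) = [0.4218 -0.1633; -0.1633 1.2245]
P' = Q + AᵀP(A−BK) = [4.6718 -1.6633; -1.6633 10.2245]
tr(P') = 14.8963


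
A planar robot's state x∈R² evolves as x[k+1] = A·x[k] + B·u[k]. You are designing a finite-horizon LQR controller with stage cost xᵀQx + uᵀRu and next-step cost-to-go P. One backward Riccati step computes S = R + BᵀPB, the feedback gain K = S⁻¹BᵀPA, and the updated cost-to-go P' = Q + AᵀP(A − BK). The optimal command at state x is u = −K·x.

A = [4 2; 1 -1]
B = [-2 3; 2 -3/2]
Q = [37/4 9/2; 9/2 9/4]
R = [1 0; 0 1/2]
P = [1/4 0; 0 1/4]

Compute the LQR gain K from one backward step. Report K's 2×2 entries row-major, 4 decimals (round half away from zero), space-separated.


0.1923 -0.1538 0.9231 0.4615

BᵀP = [-0.5000 0.5000; 0.7500 -0.3750]
S = R + BᵀPB = [1 0; 0 1/2] + [2.0000 -2.2500; -2.2500 2.8125] = [3.0000 -2.2500; -2.2500 3.3125]
BᵀPA = [-1.5000 -1.5000; 2.6250 1.8750]
K = S⁻¹·BᵀPA = [0.1923 -0.1538; 0.9231 0.4615]
A−BK = [1.6154 0.3077; 2.0000 0.0000]
AᵀP(A−BK) = [2.1154 0.3077; 0.3077 0.1538]
P' = Q + AᵀP(A−BK) = [11.3654 4.8077; 4.8077 2.4038]
tr(P') = 13.7692


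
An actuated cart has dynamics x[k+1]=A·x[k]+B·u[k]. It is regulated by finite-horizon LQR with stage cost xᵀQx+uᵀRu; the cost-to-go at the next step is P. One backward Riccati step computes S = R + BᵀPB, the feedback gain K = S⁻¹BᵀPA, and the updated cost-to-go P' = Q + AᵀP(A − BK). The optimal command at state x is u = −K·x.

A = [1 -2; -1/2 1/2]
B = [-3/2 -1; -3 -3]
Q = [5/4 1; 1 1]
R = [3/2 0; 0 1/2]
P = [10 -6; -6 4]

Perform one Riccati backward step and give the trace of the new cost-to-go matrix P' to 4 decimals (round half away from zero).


BᵀP = [3.0000 -3.0000; 8.0000 -6.0000]
S = R + BᵀPB = [3/2 0; 0 1/2] + [4.5000 6.0000; 6.0000 10.0000] = [6.0000 6.0000; 6.0000 10.5000]
BᵀPA = [4.5000 -7.5000; 11.0000 -19.0000]
K = S⁻¹·BᵀPA = [-0.6944 1.3056; 1.4444 -2.5556]
A−BK = [1.4028 -2.5972; 1.7500 -3.2500]
AᵀP(A−BK) = [4.2361 -7.7639; -7.7639 14.2361]
P' = Q + AᵀP(A−BK) = [5.4861 -6.7639; -6.7639 15.2361]
tr(P') = 20.7222

20.7222


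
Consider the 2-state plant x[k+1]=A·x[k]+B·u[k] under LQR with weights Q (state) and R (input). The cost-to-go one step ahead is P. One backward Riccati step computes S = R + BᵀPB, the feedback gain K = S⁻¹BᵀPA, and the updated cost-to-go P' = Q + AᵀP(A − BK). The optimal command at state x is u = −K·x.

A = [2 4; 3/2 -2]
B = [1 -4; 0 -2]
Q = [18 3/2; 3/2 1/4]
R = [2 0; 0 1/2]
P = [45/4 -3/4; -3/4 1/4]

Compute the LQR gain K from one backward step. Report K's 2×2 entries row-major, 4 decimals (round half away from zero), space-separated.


0.0048 0.2694 -0.4899 -0.9869

BᵀP = [11.2500 -0.7500; -43.5000 2.5000]
S = R + BᵀPB = [2 0; 0 1/2] + [11.2500 -43.5000; -43.5000 169.0000] = [13.2500 -43.5000; -43.5000 169.5000]
BᵀPA = [21.3750 46.5000; -83.2500 -179.0000]
K = S⁻¹·BᵀPA = [0.0048 0.2694; -0.4899 -0.9869]
A−BK = [0.0355 -0.2170; 0.5201 -3.9738]
AᵀP(A−BK) = [0.1742 -0.1686; -0.1686 3.8162]
P' = Q + AᵀP(A−BK) = [18.1742 1.3314; 1.3314 4.0662]
tr(P') = 22.2404


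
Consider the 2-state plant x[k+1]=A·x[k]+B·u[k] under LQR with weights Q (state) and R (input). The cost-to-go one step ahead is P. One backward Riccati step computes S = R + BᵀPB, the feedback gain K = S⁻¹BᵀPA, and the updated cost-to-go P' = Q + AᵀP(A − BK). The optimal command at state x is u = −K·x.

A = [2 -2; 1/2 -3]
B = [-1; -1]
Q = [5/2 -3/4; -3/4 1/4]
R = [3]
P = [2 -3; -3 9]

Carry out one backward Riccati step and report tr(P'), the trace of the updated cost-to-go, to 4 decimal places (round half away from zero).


BᵀP = [1.0000 -6.0000]
S = R + BᵀPB = [3] + [5.0000] = [8.0000]
BᵀPA = [-1.0000 16.0000]
K = S⁻¹·BᵀPA = [-0.1250 2.0000]
A−BK = [1.8750 0.0000; 0.3750 -1.0000]
AᵀP(A−BK) = [4.1250 1.5000; 1.5000 21.0000]
P' = Q + AᵀP(A−BK) = [6.6250 0.7500; 0.7500 21.2500]
tr(P') = 27.8750

27.8750


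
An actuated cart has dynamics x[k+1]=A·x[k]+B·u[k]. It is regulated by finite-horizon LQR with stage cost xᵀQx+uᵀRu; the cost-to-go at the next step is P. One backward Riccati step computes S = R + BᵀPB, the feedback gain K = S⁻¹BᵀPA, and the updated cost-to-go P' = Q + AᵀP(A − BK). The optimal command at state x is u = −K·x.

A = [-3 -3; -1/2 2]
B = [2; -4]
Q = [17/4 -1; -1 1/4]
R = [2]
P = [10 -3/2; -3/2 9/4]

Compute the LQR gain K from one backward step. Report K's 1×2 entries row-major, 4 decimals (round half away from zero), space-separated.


-0.7059 -1.0000

BᵀP = [26.0000 -12.0000]
S = R + BᵀPB = [2] + [100.0000] = [102.0000]
BᵀPA = [-72.0000 -102.0000]
K = S⁻¹·BᵀPA = [-0.7059 -1.0000]
A−BK = [-1.5882 -1.0000; -3.3235 -2.0000]
AᵀP(A−BK) = [35.2390 22.5000; 22.5000 15.0000]
P' = Q + AᵀP(A−BK) = [39.4890 21.5000; 21.5000 15.2500]
tr(P') = 54.7390


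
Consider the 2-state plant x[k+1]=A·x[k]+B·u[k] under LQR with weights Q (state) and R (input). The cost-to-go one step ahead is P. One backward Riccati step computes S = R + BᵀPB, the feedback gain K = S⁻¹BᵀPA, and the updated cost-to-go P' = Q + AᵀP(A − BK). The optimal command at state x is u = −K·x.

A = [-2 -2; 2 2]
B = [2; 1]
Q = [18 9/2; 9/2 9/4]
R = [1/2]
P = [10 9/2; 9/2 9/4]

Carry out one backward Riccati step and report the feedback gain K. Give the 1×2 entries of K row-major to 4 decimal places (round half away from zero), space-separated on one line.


-0.4362 -0.4362

BᵀP = [24.5000 11.2500]
S = R + BᵀPB = [1/2] + [60.2500] = [60.7500]
BᵀPA = [-26.5000 -26.5000]
K = S⁻¹·BᵀPA = [-0.4362 -0.4362]
A−BK = [-1.1276 -1.1276; 2.4362 2.4362]
AᵀP(A−BK) = [1.4403 1.4403; 1.4403 1.4403]
P' = Q + AᵀP(A−BK) = [19.4403 5.9403; 5.9403 3.6903]
tr(P') = 23.1307


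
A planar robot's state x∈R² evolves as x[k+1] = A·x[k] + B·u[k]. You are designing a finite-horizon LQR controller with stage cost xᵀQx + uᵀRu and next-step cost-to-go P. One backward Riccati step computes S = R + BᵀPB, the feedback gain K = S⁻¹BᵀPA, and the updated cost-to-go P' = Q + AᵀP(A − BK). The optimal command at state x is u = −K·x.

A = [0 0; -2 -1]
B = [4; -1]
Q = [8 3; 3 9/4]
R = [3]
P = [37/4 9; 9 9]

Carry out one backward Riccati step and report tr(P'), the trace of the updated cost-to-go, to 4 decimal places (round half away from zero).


BᵀP = [28.0000 27.0000]
S = R + BᵀPB = [3] + [85.0000] = [88.0000]
BᵀPA = [-54.0000 -27.0000]
K = S⁻¹·BᵀPA = [-0.6136 -0.3068]
A−BK = [2.4545 1.2273; -2.6136 -1.3068]
AᵀP(A−BK) = [2.8636 1.4318; 1.4318 0.7159]
P' = Q + AᵀP(A−BK) = [10.8636 4.4318; 4.4318 2.9659]
tr(P') = 13.8295

13.8295


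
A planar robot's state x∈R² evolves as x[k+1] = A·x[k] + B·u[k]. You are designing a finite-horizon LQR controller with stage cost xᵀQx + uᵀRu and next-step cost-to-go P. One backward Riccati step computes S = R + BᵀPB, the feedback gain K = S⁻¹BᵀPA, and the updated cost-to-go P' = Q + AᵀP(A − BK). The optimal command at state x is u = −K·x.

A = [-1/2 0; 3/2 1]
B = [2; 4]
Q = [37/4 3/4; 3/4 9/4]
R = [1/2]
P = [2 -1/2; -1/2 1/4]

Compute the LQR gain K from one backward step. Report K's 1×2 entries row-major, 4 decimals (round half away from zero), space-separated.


BᵀP = [2.0000 0.0000]
S = R + BᵀPB = [1/2] + [4.0000] = [4.5000]
BᵀPA = [-1.0000 0.0000]
K = S⁻¹·BᵀPA = [-0.2222 0.0000]
A−BK = [-0.0556 0.0000; 2.3889 1.0000]
AᵀP(A−BK) = [1.5903 0.6250; 0.6250 0.2500]
P' = Q + AᵀP(A−BK) = [10.8403 1.3750; 1.3750 2.5000]
tr(P') = 13.3403

-0.2222 0.0000
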